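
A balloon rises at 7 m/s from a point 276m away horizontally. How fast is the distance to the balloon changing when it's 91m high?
637√84457/84457 ≈ 2.192 m/s

z² = 276² + y²
z = √(276² + 91²) = √84457
dz/dt = y/z · dy/dt = 91/√84457 · 7 = 637√84457/84457 ≈ 2.192 m/s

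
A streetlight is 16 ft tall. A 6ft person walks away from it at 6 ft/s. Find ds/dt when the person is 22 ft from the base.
18/5 ft/s

By similar triangles: 16/(x+s) = 6/s
Solving: s = 6x/10
ds/dt = 6/10 · dx/dt = 3/5 · 6 = 18/5 ft/s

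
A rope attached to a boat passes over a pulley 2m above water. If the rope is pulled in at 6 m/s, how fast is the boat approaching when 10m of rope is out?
5√6/2 ≈ 6.124 m/s

rope² = x² + 2²
x = √(10² - 2²) = 4√6
dx/dt = (rope/x) · d(rope)/dt = (10/(4√6)) · (-6) = -5√6/2 m/s
The boat approaches at 5√6/2 ≈ 6.124 m/s.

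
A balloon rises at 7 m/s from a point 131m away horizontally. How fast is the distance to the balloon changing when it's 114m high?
798√30157/30157 ≈ 4.595 m/s

z² = 131² + y²
z = √(131² + 114²) = √30157
dz/dt = y/z · dy/dt = 114/√30157 · 7 = 798√30157/30157 ≈ 4.595 m/s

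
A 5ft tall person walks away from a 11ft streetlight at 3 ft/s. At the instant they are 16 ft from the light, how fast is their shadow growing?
5/2 ft/s

By similar triangles: 11/(x+s) = 5/s
Solving: s = 5x/6
ds/dt = 5/6 · dx/dt = 5/6 · 3 = 5/2 ft/s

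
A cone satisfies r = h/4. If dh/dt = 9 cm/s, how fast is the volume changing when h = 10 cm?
225π/4 cm³/s

V = (1/3)π(h/4)²h = πh³/48
dV/dt = πh²/16 · 9
At h = 10: dV/dt = 225π/4 cm³/s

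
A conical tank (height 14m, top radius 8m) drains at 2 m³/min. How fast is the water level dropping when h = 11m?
49/(968π) ≈ 0.01611 m/min

r/h = 8/14, so r = (4/7)h
V = (1/3)πr²h = (1/3)π((4/7)h)²h = (16/147)πh³
dV/dh = (16/49)πh²
dh/dt = (dV/dt)/(dV/dh) = -2/((16/49)π·11²) = -49/(968π) m/min
The level is dropping at 49/(968π) ≈ 0.01611 m/min.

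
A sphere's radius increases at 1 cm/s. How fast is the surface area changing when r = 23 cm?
184π cm²/s

S = 4πr²
dS/dt = dS/dr · dr/dt = 8πr · 1
At r = 23: dS/dt = 184π cm²/s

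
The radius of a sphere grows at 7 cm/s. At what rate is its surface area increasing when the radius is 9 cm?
504π cm²/s

S = 4πr²
dS/dt = dS/dr · dr/dt = 8πr · 7
At r = 9: dS/dt = 504π cm²/s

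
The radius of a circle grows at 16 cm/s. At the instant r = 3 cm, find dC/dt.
32π cm/s

C = 2πr
dC/dt = 2π · dr/dt = 2π · 16 = 32π cm/s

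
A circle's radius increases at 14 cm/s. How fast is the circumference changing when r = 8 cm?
28π cm/s

C = 2πr
dC/dt = 2π · dr/dt = 2π · 14 = 28π cm/s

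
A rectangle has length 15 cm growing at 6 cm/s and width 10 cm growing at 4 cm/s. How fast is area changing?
120 cm²/s

A = lw
dA/dt = w·dl/dt + l·dw/dt = 10·6 + 15·4 = 120 cm²/s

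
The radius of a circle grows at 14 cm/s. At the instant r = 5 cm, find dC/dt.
28π cm/s

C = 2πr
dC/dt = 2π · dr/dt = 2π · 14 = 28π cm/s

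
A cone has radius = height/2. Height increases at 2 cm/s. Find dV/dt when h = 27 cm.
729π/2 cm³/s

V = (1/3)π(h/2)²h = πh³/12
dV/dt = πh²/4 · 2
At h = 27: dV/dt = 729π/2 cm³/s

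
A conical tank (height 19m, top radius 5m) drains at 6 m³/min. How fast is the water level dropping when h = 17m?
2166/(7225π) ≈ 0.09543 m/min

r/h = 5/19, so r = (5/19)h
V = (1/3)πr²h = (1/3)π((5/19)h)²h = (25/1083)πh³
dV/dh = (25/361)πh²
dh/dt = (dV/dt)/(dV/dh) = -6/((25/361)π·17²) = -2166/(7225π) m/min
The level is dropping at 2166/(7225π) ≈ 0.09543 m/min.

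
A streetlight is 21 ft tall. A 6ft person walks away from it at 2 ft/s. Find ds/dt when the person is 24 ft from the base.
4/5 ft/s

By similar triangles: 21/(x+s) = 6/s
Solving: s = 6x/15
ds/dt = 6/15 · dx/dt = 2/5 · 2 = 4/5 ft/s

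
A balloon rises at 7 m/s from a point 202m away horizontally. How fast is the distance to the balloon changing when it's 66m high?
231√11290/11290 ≈ 2.174 m/s

z² = 202² + y²
z = √(202² + 66²) = 2√11290
dz/dt = y/z · dy/dt = 66/(2√11290) · 7 = 231√11290/11290 ≈ 2.174 m/s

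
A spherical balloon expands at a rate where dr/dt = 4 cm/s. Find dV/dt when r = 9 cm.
1296π cm³/s

V = (4/3)πr³
dV/dt = dV/dr · dr/dt = 4πr² · 4
At r = 9: dV/dt = 1296π cm³/s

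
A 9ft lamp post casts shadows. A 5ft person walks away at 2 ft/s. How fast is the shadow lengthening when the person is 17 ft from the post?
5/2 ft/s

By similar triangles: 9/(x+s) = 5/s
Solving: s = 5x/4
ds/dt = 5/4 · dx/dt = 5/4 · 2 = 5/2 ft/s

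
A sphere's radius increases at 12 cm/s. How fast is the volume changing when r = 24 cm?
27648π cm³/s

V = (4/3)πr³
dV/dt = dV/dr · dr/dt = 4πr² · 12
At r = 24: dV/dt = 27648π cm³/s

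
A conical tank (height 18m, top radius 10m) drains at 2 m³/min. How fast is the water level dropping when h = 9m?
2/(25π) ≈ 0.02546 m/min

r/h = 10/18, so r = (5/9)h
V = (1/3)πr²h = (1/3)π((5/9)h)²h = (25/243)πh³
dV/dh = (25/81)πh²
dh/dt = (dV/dt)/(dV/dh) = -2/((25/81)π·9²) = -2/(25π) m/min
The level is dropping at 2/(25π) ≈ 0.02546 m/min.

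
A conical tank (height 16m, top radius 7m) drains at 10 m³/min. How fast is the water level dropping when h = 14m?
640/(2401π) ≈ 0.08485 m/min

r/h = 7/16, so r = (7/16)h
V = (1/3)πr²h = (1/3)π((7/16)h)²h = (49/768)πh³
dV/dh = (49/256)πh²
dh/dt = (dV/dt)/(dV/dh) = -10/((49/256)π·14²) = -640/(2401π) m/min
The level is dropping at 640/(2401π) ≈ 0.08485 m/min.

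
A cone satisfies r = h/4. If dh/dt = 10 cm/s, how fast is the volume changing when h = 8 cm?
40π cm³/s

V = (1/3)π(h/4)²h = πh³/48
dV/dt = πh²/16 · 10
At h = 8: dV/dt = 40π cm³/s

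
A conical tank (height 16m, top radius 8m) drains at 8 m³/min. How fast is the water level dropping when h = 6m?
8/(9π) ≈ 0.2829 m/min

r/h = 8/16, so r = (1/2)h
V = (1/3)πr²h = (1/3)π((1/2)h)²h = (1/12)πh³
dV/dh = (1/4)πh²
dh/dt = (dV/dt)/(dV/dh) = -8/((1/4)π·6²) = -8/(9π) m/min
The level is dropping at 8/(9π) ≈ 0.2829 m/min.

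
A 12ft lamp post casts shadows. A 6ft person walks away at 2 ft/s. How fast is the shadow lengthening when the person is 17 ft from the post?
2 ft/s

By similar triangles: 12/(x+s) = 6/s
Solving: s = 6x/6
ds/dt = 6/6 · dx/dt = 1 · 2 = 2 ft/s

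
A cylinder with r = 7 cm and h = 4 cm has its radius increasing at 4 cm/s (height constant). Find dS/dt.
144π cm²/s

S = 2πrh + 2πr² (lateral + bases)
dS/dt = (2πh + 4πr)·dr/dt = (2π·4 + 4π·7)·4
= 144π cm²/s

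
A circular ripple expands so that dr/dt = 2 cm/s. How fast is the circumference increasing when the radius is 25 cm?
4π cm/s

C = 2πr
dC/dt = 2π · dr/dt = 2π · 2 = 4π cm/s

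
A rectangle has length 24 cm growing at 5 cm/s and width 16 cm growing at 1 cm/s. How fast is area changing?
104 cm²/s

A = lw
dA/dt = w·dl/dt + l·dw/dt = 16·5 + 24·1 = 104 cm²/s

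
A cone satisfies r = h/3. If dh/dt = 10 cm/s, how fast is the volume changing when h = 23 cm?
5290π/9 cm³/s

V = (1/3)π(h/3)²h = πh³/27
dV/dt = πh²/9 · 10
At h = 23: dV/dt = 5290π/9 cm³/s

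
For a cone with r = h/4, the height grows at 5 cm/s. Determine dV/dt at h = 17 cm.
1445π/16 cm³/s

V = (1/3)π(h/4)²h = πh³/48
dV/dt = πh²/16 · 5
At h = 17: dV/dt = 1445π/16 cm³/s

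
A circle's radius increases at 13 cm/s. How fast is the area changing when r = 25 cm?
650π cm²/s

A = πr²
dA/dt = 2πr · dr/dt = 2π(25)(13) = 650π cm²/s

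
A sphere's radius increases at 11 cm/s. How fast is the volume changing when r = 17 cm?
12716π cm³/s

V = (4/3)πr³
dV/dt = dV/dr · dr/dt = 4πr² · 11
At r = 17: dV/dt = 12716π cm³/s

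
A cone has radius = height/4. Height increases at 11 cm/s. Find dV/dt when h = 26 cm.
1859π/4 cm³/s

V = (1/3)π(h/4)²h = πh³/48
dV/dt = πh²/16 · 11
At h = 26: dV/dt = 1859π/4 cm³/s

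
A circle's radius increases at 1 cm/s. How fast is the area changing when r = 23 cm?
46π cm²/s

A = πr²
dA/dt = 2πr · dr/dt = 2π(23)(1) = 46π cm²/s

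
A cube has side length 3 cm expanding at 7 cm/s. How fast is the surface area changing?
252 cm²/s

A = 6s²
dA/dt = 12s · ds/dt = 12·3·7 = 252 cm²/s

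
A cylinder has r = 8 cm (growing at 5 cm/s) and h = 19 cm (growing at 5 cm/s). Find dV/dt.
1840π cm³/s

V = πr²h
dV/dt = 2πrh·dr/dt + πr²·dh/dt
= 2π(8)(19)(5) + π(8)²(5)
= 1840π cm³/s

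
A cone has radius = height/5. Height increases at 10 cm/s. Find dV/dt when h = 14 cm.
392π/5 cm³/s

V = (1/3)π(h/5)²h = πh³/75
dV/dt = πh²/25 · 10
At h = 14: dV/dt = 392π/5 cm³/s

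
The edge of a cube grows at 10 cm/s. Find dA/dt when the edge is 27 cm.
3240 cm²/s

A = 6s²
dA/dt = 12s · ds/dt = 12·27·10 = 3240 cm²/s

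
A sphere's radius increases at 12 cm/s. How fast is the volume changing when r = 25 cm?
30000π cm³/s

V = (4/3)πr³
dV/dt = dV/dr · dr/dt = 4πr² · 12
At r = 25: dV/dt = 30000π cm³/s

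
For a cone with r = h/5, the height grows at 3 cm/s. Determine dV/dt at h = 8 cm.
192π/25 cm³/s

V = (1/3)π(h/5)²h = πh³/75
dV/dt = πh²/25 · 3
At h = 8: dV/dt = 192π/25 cm³/s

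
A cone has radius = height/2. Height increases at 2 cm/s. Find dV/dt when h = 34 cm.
578π cm³/s

V = (1/3)π(h/2)²h = πh³/12
dV/dt = πh²/4 · 2
At h = 34: dV/dt = 578π cm³/s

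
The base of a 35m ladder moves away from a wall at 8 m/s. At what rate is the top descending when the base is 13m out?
13√66/33 ≈ 3.2 m/s

x² + y² = 35²
2x·dx/dt + 2y·dy/dt = 0
dy/dt = -x/y · dx/dt = -13/(4√66) · 8 = -13√66/33 m/s
The top is descending at 13√66/33 ≈ 3.2 m/s.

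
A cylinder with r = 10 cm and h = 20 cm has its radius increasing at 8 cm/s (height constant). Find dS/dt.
640π cm²/s

S = 2πrh + 2πr² (lateral + bases)
dS/dt = (2πh + 4πr)·dr/dt = (2π·20 + 4π·10)·8
= 640π cm²/s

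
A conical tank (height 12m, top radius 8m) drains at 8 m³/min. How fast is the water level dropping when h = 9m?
2/(9π) ≈ 0.07074 m/min

r/h = 8/12, so r = (2/3)h
V = (1/3)πr²h = (1/3)π((2/3)h)²h = (4/27)πh³
dV/dh = (4/9)πh²
dh/dt = (dV/dt)/(dV/dh) = -8/((4/9)π·9²) = -2/(9π) m/min
The level is dropping at 2/(9π) ≈ 0.07074 m/min.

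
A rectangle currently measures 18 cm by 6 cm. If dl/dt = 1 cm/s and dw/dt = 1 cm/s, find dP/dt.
4 cm/s

P = 2(l + w)
dP/dt = 2(dl/dt + dw/dt) = 2(1 + 1) = 4 cm/s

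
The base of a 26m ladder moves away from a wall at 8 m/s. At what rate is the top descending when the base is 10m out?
10/3 ≈ 3.333 m/s

x² + y² = 26²
2x·dx/dt + 2y·dy/dt = 0
dy/dt = -x/y · dx/dt = -10/24 · 8 = -10/3 m/s
The top is descending at 10/3 ≈ 3.333 m/s.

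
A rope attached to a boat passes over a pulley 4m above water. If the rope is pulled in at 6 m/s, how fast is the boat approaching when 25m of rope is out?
50√609/203 ≈ 6.078 m/s

rope² = x² + 4²
x = √(25² - 4²) = √609
dx/dt = (rope/x) · d(rope)/dt = (25/√609) · (-6) = -50√609/203 m/s
The boat approaches at 50√609/203 ≈ 6.078 m/s.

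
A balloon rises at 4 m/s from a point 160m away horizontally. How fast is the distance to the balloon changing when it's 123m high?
492√241/3133 ≈ 2.438 m/s

z² = 160² + y²
z = √(160² + 123²) = 13√241
dz/dt = y/z · dy/dt = 123/(13√241) · 4 = 492√241/3133 ≈ 2.438 m/s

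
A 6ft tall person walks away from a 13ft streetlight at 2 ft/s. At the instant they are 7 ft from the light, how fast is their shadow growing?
12/7 ft/s

By similar triangles: 13/(x+s) = 6/s
Solving: s = 6x/7
ds/dt = 6/7 · dx/dt = 6/7 · 2 = 12/7 ft/s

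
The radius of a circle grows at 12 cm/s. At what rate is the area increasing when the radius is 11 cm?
264π cm²/s

A = πr²
dA/dt = 2πr · dr/dt = 2π(11)(12) = 264π cm²/s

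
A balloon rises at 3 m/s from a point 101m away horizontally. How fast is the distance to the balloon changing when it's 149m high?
447√32402/32402 ≈ 2.483 m/s

z² = 101² + y²
z = √(101² + 149²) = √32402
dz/dt = y/z · dy/dt = 149/√32402 · 3 = 447√32402/32402 ≈ 2.483 m/s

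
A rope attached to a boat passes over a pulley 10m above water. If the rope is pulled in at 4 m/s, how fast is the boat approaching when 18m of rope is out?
9√14/7 ≈ 4.811 m/s

rope² = x² + 10²
x = √(18² - 10²) = 4√14
dx/dt = (rope/x) · d(rope)/dt = (18/(4√14)) · (-4) = -9√14/7 m/s
The boat approaches at 9√14/7 ≈ 4.811 m/s.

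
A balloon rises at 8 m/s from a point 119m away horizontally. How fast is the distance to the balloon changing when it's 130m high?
1040√31061/31061 ≈ 5.901 m/s

z² = 119² + y²
z = √(119² + 130²) = √31061
dz/dt = y/z · dy/dt = 130/√31061 · 8 = 1040√31061/31061 ≈ 5.901 m/s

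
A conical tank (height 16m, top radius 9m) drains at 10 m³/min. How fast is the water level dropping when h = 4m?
160/(81π) ≈ 0.6288 m/min

r/h = 9/16, so r = (9/16)h
V = (1/3)πr²h = (1/3)π((9/16)h)²h = (27/256)πh³
dV/dh = (81/256)πh²
dh/dt = (dV/dt)/(dV/dh) = -10/((81/256)π·4²) = -160/(81π) m/min
The level is dropping at 160/(81π) ≈ 0.6288 m/min.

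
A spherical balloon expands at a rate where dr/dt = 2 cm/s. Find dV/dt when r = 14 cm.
1568π cm³/s

V = (4/3)πr³
dV/dt = dV/dr · dr/dt = 4πr² · 2
At r = 14: dV/dt = 1568π cm³/s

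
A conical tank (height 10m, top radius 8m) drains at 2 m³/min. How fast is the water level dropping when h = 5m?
1/(8π) ≈ 0.03979 m/min

r/h = 8/10, so r = (4/5)h
V = (1/3)πr²h = (1/3)π((4/5)h)²h = (16/75)πh³
dV/dh = (16/25)πh²
dh/dt = (dV/dt)/(dV/dh) = -2/((16/25)π·5²) = -1/(8π) m/min
The level is dropping at 1/(8π) ≈ 0.03979 m/min.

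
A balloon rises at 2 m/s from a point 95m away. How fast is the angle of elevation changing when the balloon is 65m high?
0.01434 rad/s

tan(θ) = y/95
sec²(θ) · dθ/dt = (1/95) · dy/dt
dθ/dt = cos²(θ)/95 · 2 = 95/(95² + 65²) · 2
dθ/dt = 0.01434 rad/s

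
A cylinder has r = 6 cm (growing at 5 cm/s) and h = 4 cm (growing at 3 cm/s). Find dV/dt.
348π cm³/s

V = πr²h
dV/dt = 2πrh·dr/dt + πr²·dh/dt
= 2π(6)(4)(5) + π(6)²(3)
= 348π cm³/s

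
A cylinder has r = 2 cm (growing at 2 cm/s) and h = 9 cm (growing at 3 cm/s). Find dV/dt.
84π cm³/s

V = πr²h
dV/dt = 2πrh·dr/dt + πr²·dh/dt
= 2π(2)(9)(2) + π(2)²(3)
= 84π cm³/s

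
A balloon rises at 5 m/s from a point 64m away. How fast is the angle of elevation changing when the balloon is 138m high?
0.013829 rad/s

tan(θ) = y/64
sec²(θ) · dθ/dt = (1/64) · dy/dt
dθ/dt = cos²(θ)/64 · 5 = 64/(64² + 138²) · 5
dθ/dt = 0.013829 rad/s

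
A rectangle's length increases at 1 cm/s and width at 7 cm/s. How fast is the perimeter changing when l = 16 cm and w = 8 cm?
16 cm/s

P = 2(l + w)
dP/dt = 2(dl/dt + dw/dt) = 2(1 + 7) = 16 cm/s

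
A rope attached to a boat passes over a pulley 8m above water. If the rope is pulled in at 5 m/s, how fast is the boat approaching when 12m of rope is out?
3√5 ≈ 6.708 m/s

rope² = x² + 8²
x = √(12² - 8²) = 4√5
dx/dt = (rope/x) · d(rope)/dt = (12/(4√5)) · (-5) = -3√5 m/s
The boat approaches at 3√5 ≈ 6.708 m/s.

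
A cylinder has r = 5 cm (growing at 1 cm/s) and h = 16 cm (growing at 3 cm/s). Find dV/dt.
235π cm³/s

V = πr²h
dV/dt = 2πrh·dr/dt + πr²·dh/dt
= 2π(5)(16)(1) + π(5)²(3)
= 235π cm³/s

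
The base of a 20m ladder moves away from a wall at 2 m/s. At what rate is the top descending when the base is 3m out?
6√391/391 ≈ 0.3034 m/s

x² + y² = 20²
2x·dx/dt + 2y·dy/dt = 0
dy/dt = -x/y · dx/dt = -3/√391 · 2 = -6√391/391 m/s
The top is descending at 6√391/391 ≈ 0.3034 m/s.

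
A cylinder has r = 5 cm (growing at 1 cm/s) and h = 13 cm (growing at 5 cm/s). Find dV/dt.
255π cm³/s

V = πr²h
dV/dt = 2πrh·dr/dt + πr²·dh/dt
= 2π(5)(13)(1) + π(5)²(5)
= 255π cm³/s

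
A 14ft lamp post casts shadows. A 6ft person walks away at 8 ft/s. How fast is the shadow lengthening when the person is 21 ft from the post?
6 ft/s

By similar triangles: 14/(x+s) = 6/s
Solving: s = 6x/8
ds/dt = 6/8 · dx/dt = 3/4 · 8 = 6 ft/s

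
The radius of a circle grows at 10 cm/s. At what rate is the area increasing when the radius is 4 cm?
80π cm²/s

A = πr²
dA/dt = 2πr · dr/dt = 2π(4)(10) = 80π cm²/s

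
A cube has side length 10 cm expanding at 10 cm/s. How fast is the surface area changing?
1200 cm²/s

A = 6s²
dA/dt = 12s · ds/dt = 12·10·10 = 1200 cm²/s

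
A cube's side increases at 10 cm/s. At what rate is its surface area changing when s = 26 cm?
3120 cm²/s

A = 6s²
dA/dt = 12s · ds/dt = 12·26·10 = 3120 cm²/s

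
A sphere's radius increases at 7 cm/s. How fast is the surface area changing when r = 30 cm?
1680π cm²/s

S = 4πr²
dS/dt = dS/dr · dr/dt = 8πr · 7
At r = 30: dS/dt = 1680π cm²/s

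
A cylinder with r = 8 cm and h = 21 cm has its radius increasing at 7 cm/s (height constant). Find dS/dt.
518π cm²/s

S = 2πrh + 2πr² (lateral + bases)
dS/dt = (2πh + 4πr)·dr/dt = (2π·21 + 4π·8)·7
= 518π cm²/s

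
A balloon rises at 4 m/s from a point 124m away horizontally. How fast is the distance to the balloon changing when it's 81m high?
324√21937/21937 ≈ 2.188 m/s

z² = 124² + y²
z = √(124² + 81²) = √21937
dz/dt = y/z · dy/dt = 81/√21937 · 4 = 324√21937/21937 ≈ 2.188 m/s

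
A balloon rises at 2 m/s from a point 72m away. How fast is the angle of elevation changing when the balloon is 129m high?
0.006598 rad/s

tan(θ) = y/72
sec²(θ) · dθ/dt = (1/72) · dy/dt
dθ/dt = cos²(θ)/72 · 2 = 72/(72² + 129²) · 2
dθ/dt = 0.006598 rad/s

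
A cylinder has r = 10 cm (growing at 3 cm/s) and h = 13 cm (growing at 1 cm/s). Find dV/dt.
880π cm³/s

V = πr²h
dV/dt = 2πrh·dr/dt + πr²·dh/dt
= 2π(10)(13)(3) + π(10)²(1)
= 880π cm³/s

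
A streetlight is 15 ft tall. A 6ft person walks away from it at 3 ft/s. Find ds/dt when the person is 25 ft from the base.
2 ft/s

By similar triangles: 15/(x+s) = 6/s
Solving: s = 6x/9
ds/dt = 6/9 · dx/dt = 2/3 · 3 = 2 ft/s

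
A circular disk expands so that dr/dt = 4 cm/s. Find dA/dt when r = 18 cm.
144π cm²/s

A = πr²
dA/dt = 2πr · dr/dt = 2π(18)(4) = 144π cm²/s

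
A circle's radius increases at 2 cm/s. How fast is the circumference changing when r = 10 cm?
4π cm/s

C = 2πr
dC/dt = 2π · dr/dt = 2π · 2 = 4π cm/s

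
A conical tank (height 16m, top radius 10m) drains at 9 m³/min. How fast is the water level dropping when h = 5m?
576/(625π) ≈ 0.2934 m/min

r/h = 10/16, so r = (5/8)h
V = (1/3)πr²h = (1/3)π((5/8)h)²h = (25/192)πh³
dV/dh = (25/64)πh²
dh/dt = (dV/dt)/(dV/dh) = -9/((25/64)π·5²) = -576/(625π) m/min
The level is dropping at 576/(625π) ≈ 0.2934 m/min.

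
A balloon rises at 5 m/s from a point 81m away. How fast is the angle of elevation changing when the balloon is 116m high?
0.020233 rad/s

tan(θ) = y/81
sec²(θ) · dθ/dt = (1/81) · dy/dt
dθ/dt = cos²(θ)/81 · 5 = 81/(81² + 116²) · 5
dθ/dt = 0.020233 rad/s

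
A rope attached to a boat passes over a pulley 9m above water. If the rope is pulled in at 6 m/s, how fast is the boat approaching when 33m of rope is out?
33√7/14 ≈ 6.236 m/s

rope² = x² + 9²
x = √(33² - 9²) = 12√7
dx/dt = (rope/x) · d(rope)/dt = (33/(12√7)) · (-6) = -33√7/14 m/s
The boat approaches at 33√7/14 ≈ 6.236 m/s.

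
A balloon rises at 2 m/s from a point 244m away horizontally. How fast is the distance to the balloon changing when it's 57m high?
114√62785/62785 ≈ 0.455 m/s

z² = 244² + y²
z = √(244² + 57²) = √62785
dz/dt = y/z · dy/dt = 57/√62785 · 2 = 114√62785/62785 ≈ 0.455 m/s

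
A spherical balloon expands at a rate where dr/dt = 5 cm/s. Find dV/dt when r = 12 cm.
2880π cm³/s

V = (4/3)πr³
dV/dt = dV/dr · dr/dt = 4πr² · 5
At r = 12: dV/dt = 2880π cm³/s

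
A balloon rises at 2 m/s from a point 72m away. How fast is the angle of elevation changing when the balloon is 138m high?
0.005944 rad/s

tan(θ) = y/72
sec²(θ) · dθ/dt = (1/72) · dy/dt
dθ/dt = cos²(θ)/72 · 2 = 72/(72² + 138²) · 2
dθ/dt = 0.005944 rad/s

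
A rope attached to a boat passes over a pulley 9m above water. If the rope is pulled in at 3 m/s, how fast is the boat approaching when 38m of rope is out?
114√1363/1363 ≈ 3.088 m/s

rope² = x² + 9²
x = √(38² - 9²) = √1363
dx/dt = (rope/x) · d(rope)/dt = (38/√1363) · (-3) = -114√1363/1363 m/s
The boat approaches at 114√1363/1363 ≈ 3.088 m/s.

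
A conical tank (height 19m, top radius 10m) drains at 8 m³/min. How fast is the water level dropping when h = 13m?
722/(4225π) ≈ 0.0544 m/min

r/h = 10/19, so r = (10/19)h
V = (1/3)πr²h = (1/3)π((10/19)h)²h = (100/1083)πh³
dV/dh = (100/361)πh²
dh/dt = (dV/dt)/(dV/dh) = -8/((100/361)π·13²) = -722/(4225π) m/min
The level is dropping at 722/(4225π) ≈ 0.0544 m/min.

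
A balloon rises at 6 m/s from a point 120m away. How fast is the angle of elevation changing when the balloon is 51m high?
0.04235 rad/s

tan(θ) = y/120
sec²(θ) · dθ/dt = (1/120) · dy/dt
dθ/dt = cos²(θ)/120 · 6 = 120/(120² + 51²) · 6
dθ/dt = 0.04235 rad/s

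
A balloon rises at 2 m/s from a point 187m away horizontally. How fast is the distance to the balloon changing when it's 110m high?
20√389/389 ≈ 1.014 m/s

z² = 187² + y²
z = √(187² + 110²) = 11√389
dz/dt = y/z · dy/dt = 110/(11√389) · 2 = 20√389/389 ≈ 1.014 m/s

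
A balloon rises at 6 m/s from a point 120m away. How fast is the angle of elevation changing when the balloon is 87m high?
0.032773 rad/s

tan(θ) = y/120
sec²(θ) · dθ/dt = (1/120) · dy/dt
dθ/dt = cos²(θ)/120 · 6 = 120/(120² + 87²) · 6
dθ/dt = 0.032773 rad/s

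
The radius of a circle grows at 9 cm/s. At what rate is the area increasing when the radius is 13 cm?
234π cm²/s

A = πr²
dA/dt = 2πr · dr/dt = 2π(13)(9) = 234π cm²/s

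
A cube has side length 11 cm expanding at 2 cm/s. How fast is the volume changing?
726 cm³/s

V = s³
dV/dt = 3s² · ds/dt = 3·11²·2 = 726 cm³/s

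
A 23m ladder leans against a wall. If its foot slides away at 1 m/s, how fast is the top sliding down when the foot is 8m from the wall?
8√465/465 ≈ 0.371 m/s

x² + y² = 23²
2x·dx/dt + 2y·dy/dt = 0
dy/dt = -x/y · dx/dt = -8/√465 · 1 = -8√465/465 m/s
The top is descending at 8√465/465 ≈ 0.371 m/s.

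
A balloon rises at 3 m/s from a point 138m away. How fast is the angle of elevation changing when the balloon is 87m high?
0.015556 rad/s

tan(θ) = y/138
sec²(θ) · dθ/dt = (1/138) · dy/dt
dθ/dt = cos²(θ)/138 · 3 = 138/(138² + 87²) · 3
dθ/dt = 0.015556 rad/s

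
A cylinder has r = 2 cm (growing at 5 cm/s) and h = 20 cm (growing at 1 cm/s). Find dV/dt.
404π cm³/s

V = πr²h
dV/dt = 2πrh·dr/dt + πr²·dh/dt
= 2π(2)(20)(5) + π(2)²(1)
= 404π cm³/s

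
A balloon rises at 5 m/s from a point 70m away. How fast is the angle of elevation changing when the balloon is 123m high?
0.017475 rad/s

tan(θ) = y/70
sec²(θ) · dθ/dt = (1/70) · dy/dt
dθ/dt = cos²(θ)/70 · 5 = 70/(70² + 123²) · 5
dθ/dt = 0.017475 rad/s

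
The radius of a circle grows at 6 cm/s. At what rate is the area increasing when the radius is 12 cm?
144π cm²/s

A = πr²
dA/dt = 2πr · dr/dt = 2π(12)(6) = 144π cm²/s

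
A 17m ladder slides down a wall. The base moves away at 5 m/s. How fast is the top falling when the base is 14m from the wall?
70√93/93 ≈ 7.259 m/s

x² + y² = 17²
2x·dx/dt + 2y·dy/dt = 0
dy/dt = -x/y · dx/dt = -14/√93 · 5 = -70√93/93 m/s
The top is descending at 70√93/93 ≈ 7.259 m/s.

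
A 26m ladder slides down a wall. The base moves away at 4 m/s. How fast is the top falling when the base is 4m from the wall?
8√165/165 ≈ 0.6228 m/s

x² + y² = 26²
2x·dx/dt + 2y·dy/dt = 0
dy/dt = -x/y · dx/dt = -4/(2√165) · 4 = -8√165/165 m/s
The top is descending at 8√165/165 ≈ 0.6228 m/s.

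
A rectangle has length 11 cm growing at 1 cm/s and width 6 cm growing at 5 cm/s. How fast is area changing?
61 cm²/s

A = lw
dA/dt = w·dl/dt + l·dw/dt = 6·1 + 11·5 = 61 cm²/s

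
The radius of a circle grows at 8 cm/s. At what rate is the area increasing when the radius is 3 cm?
48π cm²/s

A = πr²
dA/dt = 2πr · dr/dt = 2π(3)(8) = 48π cm²/s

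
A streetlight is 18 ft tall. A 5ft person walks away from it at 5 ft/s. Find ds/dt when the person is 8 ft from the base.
25/13 ft/s

By similar triangles: 18/(x+s) = 5/s
Solving: s = 5x/13
ds/dt = 5/13 · dx/dt = 5/13 · 5 = 25/13 ft/s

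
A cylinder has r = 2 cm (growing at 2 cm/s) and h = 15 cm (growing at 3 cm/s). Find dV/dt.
132π cm³/s

V = πr²h
dV/dt = 2πrh·dr/dt + πr²·dh/dt
= 2π(2)(15)(2) + π(2)²(3)
= 132π cm³/s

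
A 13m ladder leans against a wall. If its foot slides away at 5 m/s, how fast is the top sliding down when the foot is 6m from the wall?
30√133/133 ≈ 2.601 m/s

x² + y² = 13²
2x·dx/dt + 2y·dy/dt = 0
dy/dt = -x/y · dx/dt = -6/√133 · 5 = -30√133/133 m/s
The top is descending at 30√133/133 ≈ 2.601 m/s.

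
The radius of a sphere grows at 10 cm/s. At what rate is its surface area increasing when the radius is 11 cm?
880π cm²/s

S = 4πr²
dS/dt = dS/dr · dr/dt = 8πr · 10
At r = 11: dS/dt = 880π cm²/s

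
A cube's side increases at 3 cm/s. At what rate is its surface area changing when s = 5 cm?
180 cm²/s

A = 6s²
dA/dt = 12s · ds/dt = 12·5·3 = 180 cm²/s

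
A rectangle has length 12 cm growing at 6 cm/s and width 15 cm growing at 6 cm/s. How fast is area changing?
162 cm²/s

A = lw
dA/dt = w·dl/dt + l·dw/dt = 15·6 + 12·6 = 162 cm²/s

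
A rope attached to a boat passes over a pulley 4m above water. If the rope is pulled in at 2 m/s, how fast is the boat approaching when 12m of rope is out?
3√2/2 ≈ 2.121 m/s

rope² = x² + 4²
x = √(12² - 4²) = 8√2
dx/dt = (rope/x) · d(rope)/dt = (12/(8√2)) · (-2) = -3√2/2 m/s
The boat approaches at 3√2/2 ≈ 2.121 m/s.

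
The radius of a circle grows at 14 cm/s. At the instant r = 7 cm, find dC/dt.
28π cm/s

C = 2πr
dC/dt = 2π · dr/dt = 2π · 14 = 28π cm/s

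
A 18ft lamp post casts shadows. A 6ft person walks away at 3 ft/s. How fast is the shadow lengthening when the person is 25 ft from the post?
3/2 ft/s

By similar triangles: 18/(x+s) = 6/s
Solving: s = 6x/12
ds/dt = 6/12 · dx/dt = 1/2 · 3 = 3/2 ft/s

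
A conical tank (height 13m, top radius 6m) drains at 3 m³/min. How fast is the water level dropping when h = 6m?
169/(432π) ≈ 0.1245 m/min

r/h = 6/13, so r = (6/13)h
V = (1/3)πr²h = (1/3)π((6/13)h)²h = (12/169)πh³
dV/dh = (36/169)πh²
dh/dt = (dV/dt)/(dV/dh) = -3/((36/169)π·6²) = -169/(432π) m/min
The level is dropping at 169/(432π) ≈ 0.1245 m/min.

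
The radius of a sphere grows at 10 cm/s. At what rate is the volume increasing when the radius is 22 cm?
19360π cm³/s

V = (4/3)πr³
dV/dt = dV/dr · dr/dt = 4πr² · 10
At r = 22: dV/dt = 19360π cm³/s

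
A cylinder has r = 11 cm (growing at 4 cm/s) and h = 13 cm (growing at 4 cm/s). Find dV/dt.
1628π cm³/s

V = πr²h
dV/dt = 2πrh·dr/dt + πr²·dh/dt
= 2π(11)(13)(4) + π(11)²(4)
= 1628π cm³/s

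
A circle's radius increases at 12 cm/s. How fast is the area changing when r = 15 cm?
360π cm²/s

A = πr²
dA/dt = 2πr · dr/dt = 2π(15)(12) = 360π cm²/s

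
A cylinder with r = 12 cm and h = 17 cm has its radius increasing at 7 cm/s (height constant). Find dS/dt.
574π cm²/s

S = 2πrh + 2πr² (lateral + bases)
dS/dt = (2πh + 4πr)·dr/dt = (2π·17 + 4π·12)·7
= 574π cm²/s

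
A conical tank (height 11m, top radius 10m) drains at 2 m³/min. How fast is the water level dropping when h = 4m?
121/(800π) ≈ 0.04814 m/min

r/h = 10/11, so r = (10/11)h
V = (1/3)πr²h = (1/3)π((10/11)h)²h = (100/363)πh³
dV/dh = (100/121)πh²
dh/dt = (dV/dt)/(dV/dh) = -2/((100/121)π·4²) = -121/(800π) m/min
The level is dropping at 121/(800π) ≈ 0.04814 m/min.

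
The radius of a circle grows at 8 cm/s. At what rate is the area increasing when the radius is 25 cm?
400π cm²/s

A = πr²
dA/dt = 2πr · dr/dt = 2π(25)(8) = 400π cm²/s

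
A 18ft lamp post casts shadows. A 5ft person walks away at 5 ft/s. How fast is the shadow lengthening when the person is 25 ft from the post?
25/13 ft/s

By similar triangles: 18/(x+s) = 5/s
Solving: s = 5x/13
ds/dt = 5/13 · dx/dt = 5/13 · 5 = 25/13 ft/s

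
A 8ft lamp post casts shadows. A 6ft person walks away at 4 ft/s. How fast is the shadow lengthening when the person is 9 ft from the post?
12 ft/s

By similar triangles: 8/(x+s) = 6/s
Solving: s = 6x/2
ds/dt = 6/2 · dx/dt = 3 · 4 = 12 ft/s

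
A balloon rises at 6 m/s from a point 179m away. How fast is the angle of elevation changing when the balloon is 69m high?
0.029183 rad/s

tan(θ) = y/179
sec²(θ) · dθ/dt = (1/179) · dy/dt
dθ/dt = cos²(θ)/179 · 6 = 179/(179² + 69²) · 6
dθ/dt = 0.029183 rad/s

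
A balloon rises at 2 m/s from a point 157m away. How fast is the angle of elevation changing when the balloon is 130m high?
0.007557 rad/s

tan(θ) = y/157
sec²(θ) · dθ/dt = (1/157) · dy/dt
dθ/dt = cos²(θ)/157 · 2 = 157/(157² + 130²) · 2
dθ/dt = 0.007557 rad/s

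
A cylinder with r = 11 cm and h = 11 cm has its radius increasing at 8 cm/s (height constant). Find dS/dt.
528π cm²/s

S = 2πrh + 2πr² (lateral + bases)
dS/dt = (2πh + 4πr)·dr/dt = (2π·11 + 4π·11)·8
= 528π cm²/s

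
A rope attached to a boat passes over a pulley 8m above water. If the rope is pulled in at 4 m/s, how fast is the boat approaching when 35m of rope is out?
140√129/387 ≈ 4.109 m/s

rope² = x² + 8²
x = √(35² - 8²) = 3√129
dx/dt = (rope/x) · d(rope)/dt = (35/(3√129)) · (-4) = -140√129/387 m/s
The boat approaches at 140√129/387 ≈ 4.109 m/s.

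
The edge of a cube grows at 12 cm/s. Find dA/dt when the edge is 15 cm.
2160 cm²/s

A = 6s²
dA/dt = 12s · ds/dt = 12·15·12 = 2160 cm²/s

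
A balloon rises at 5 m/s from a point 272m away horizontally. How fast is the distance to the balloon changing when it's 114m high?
57√21745/4349 ≈ 1.933 m/s

z² = 272² + y²
z = √(272² + 114²) = 2√21745
dz/dt = y/z · dy/dt = 114/(2√21745) · 5 = 57√21745/4349 ≈ 1.933 m/s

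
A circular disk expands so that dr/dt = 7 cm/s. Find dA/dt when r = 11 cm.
154π cm²/s

A = πr²
dA/dt = 2πr · dr/dt = 2π(11)(7) = 154π cm²/s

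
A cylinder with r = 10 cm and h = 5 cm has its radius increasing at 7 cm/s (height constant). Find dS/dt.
350π cm²/s

S = 2πrh + 2πr² (lateral + bases)
dS/dt = (2πh + 4πr)·dr/dt = (2π·5 + 4π·10)·7
= 350π cm²/s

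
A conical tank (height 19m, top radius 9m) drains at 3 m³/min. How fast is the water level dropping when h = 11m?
361/(3267π) ≈ 0.03517 m/min

r/h = 9/19, so r = (9/19)h
V = (1/3)πr²h = (1/3)π((9/19)h)²h = (27/361)πh³
dV/dh = (81/361)πh²
dh/dt = (dV/dt)/(dV/dh) = -3/((81/361)π·11²) = -361/(3267π) m/min
The level is dropping at 361/(3267π) ≈ 0.03517 m/min.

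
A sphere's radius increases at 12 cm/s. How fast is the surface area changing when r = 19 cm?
1824π cm²/s

S = 4πr²
dS/dt = dS/dr · dr/dt = 8πr · 12
At r = 19: dS/dt = 1824π cm²/s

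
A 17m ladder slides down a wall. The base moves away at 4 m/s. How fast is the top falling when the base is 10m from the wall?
40√21/63 ≈ 2.91 m/s

x² + y² = 17²
2x·dx/dt + 2y·dy/dt = 0
dy/dt = -x/y · dx/dt = -10/(3√21) · 4 = -40√21/63 m/s
The top is descending at 40√21/63 ≈ 2.91 m/s.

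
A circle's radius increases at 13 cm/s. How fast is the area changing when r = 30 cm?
780π cm²/s

A = πr²
dA/dt = 2πr · dr/dt = 2π(30)(13) = 780π cm²/s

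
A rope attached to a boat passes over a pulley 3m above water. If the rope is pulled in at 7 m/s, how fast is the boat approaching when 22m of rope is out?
154√19/95 ≈ 7.066 m/s

rope² = x² + 3²
x = √(22² - 3²) = 5√19
dx/dt = (rope/x) · d(rope)/dt = (22/(5√19)) · (-7) = -154√19/95 m/s
The boat approaches at 154√19/95 ≈ 7.066 m/s.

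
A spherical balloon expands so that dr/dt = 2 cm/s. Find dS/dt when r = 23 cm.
368π cm²/s

S = 4πr²
dS/dt = dS/dr · dr/dt = 8πr · 2
At r = 23: dS/dt = 368π cm²/s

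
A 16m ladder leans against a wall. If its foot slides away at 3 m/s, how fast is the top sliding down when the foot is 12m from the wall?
9√7/7 ≈ 3.402 m/s

x² + y² = 16²
2x·dx/dt + 2y·dy/dt = 0
dy/dt = -x/y · dx/dt = -12/(4√7) · 3 = -9√7/7 m/s
The top is descending at 9√7/7 ≈ 3.402 m/s.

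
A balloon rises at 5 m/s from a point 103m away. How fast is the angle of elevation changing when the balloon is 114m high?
0.021817 rad/s

tan(θ) = y/103
sec²(θ) · dθ/dt = (1/103) · dy/dt
dθ/dt = cos²(θ)/103 · 5 = 103/(103² + 114²) · 5
dθ/dt = 0.021817 rad/s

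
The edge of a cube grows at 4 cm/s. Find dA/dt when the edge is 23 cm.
1104 cm²/s

A = 6s²
dA/dt = 12s · ds/dt = 12·23·4 = 1104 cm²/s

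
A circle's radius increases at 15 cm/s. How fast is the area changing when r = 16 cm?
480π cm²/s

A = πr²
dA/dt = 2πr · dr/dt = 2π(16)(15) = 480π cm²/s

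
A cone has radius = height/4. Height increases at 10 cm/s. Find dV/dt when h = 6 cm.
45π/2 cm³/s

V = (1/3)π(h/4)²h = πh³/48
dV/dt = πh²/16 · 10
At h = 6: dV/dt = 45π/2 cm³/s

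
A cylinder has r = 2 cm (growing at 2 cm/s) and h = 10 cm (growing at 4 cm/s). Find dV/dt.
96π cm³/s

V = πr²h
dV/dt = 2πrh·dr/dt + πr²·dh/dt
= 2π(2)(10)(2) + π(2)²(4)
= 96π cm³/s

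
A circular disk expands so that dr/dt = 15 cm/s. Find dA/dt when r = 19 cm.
570π cm²/s

A = πr²
dA/dt = 2πr · dr/dt = 2π(19)(15) = 570π cm²/s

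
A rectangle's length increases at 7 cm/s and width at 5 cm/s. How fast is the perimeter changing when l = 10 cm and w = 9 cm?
24 cm/s

P = 2(l + w)
dP/dt = 2(dl/dt + dw/dt) = 2(7 + 5) = 24 cm/s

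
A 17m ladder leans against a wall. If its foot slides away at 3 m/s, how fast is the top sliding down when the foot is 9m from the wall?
27√13/52 ≈ 1.872 m/s

x² + y² = 17²
2x·dx/dt + 2y·dy/dt = 0
dy/dt = -x/y · dx/dt = -9/(4√13) · 3 = -27√13/52 m/s
The top is descending at 27√13/52 ≈ 1.872 m/s.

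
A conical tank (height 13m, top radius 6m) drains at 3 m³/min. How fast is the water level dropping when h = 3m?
169/(108π) ≈ 0.4981 m/min

r/h = 6/13, so r = (6/13)h
V = (1/3)πr²h = (1/3)π((6/13)h)²h = (12/169)πh³
dV/dh = (36/169)πh²
dh/dt = (dV/dt)/(dV/dh) = -3/((36/169)π·3²) = -169/(108π) m/min
The level is dropping at 169/(108π) ≈ 0.4981 m/min.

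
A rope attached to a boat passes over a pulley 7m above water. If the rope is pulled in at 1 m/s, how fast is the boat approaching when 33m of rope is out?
33√65/260 ≈ 1.023 m/s

rope² = x² + 7²
x = √(33² - 7²) = 4√65
dx/dt = (rope/x) · d(rope)/dt = (33/(4√65)) · (-1) = -33√65/260 m/s
The boat approaches at 33√65/260 ≈ 1.023 m/s.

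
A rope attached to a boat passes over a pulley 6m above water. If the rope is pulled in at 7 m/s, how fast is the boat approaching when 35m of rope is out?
245√1189/1189 ≈ 7.105 m/s

rope² = x² + 6²
x = √(35² - 6²) = √1189
dx/dt = (rope/x) · d(rope)/dt = (35/√1189) · (-7) = -245√1189/1189 m/s
The boat approaches at 245√1189/1189 ≈ 7.105 m/s.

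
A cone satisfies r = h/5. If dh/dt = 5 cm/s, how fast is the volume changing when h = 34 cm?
1156π/5 cm³/s

V = (1/3)π(h/5)²h = πh³/75
dV/dt = πh²/25 · 5
At h = 34: dV/dt = 1156π/5 cm³/s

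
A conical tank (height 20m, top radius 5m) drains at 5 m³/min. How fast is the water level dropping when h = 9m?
80/(81π) ≈ 0.3144 m/min

r/h = 5/20, so r = (1/4)h
V = (1/3)πr²h = (1/3)π((1/4)h)²h = (1/48)πh³
dV/dh = (1/16)πh²
dh/dt = (dV/dt)/(dV/dh) = -5/((1/16)π·9²) = -80/(81π) m/min
The level is dropping at 80/(81π) ≈ 0.3144 m/min.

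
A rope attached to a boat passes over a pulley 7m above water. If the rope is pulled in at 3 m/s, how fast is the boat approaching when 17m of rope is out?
17√15/20 ≈ 3.292 m/s

rope² = x² + 7²
x = √(17² - 7²) = 4√15
dx/dt = (rope/x) · d(rope)/dt = (17/(4√15)) · (-3) = -17√15/20 m/s
The boat approaches at 17√15/20 ≈ 3.292 m/s.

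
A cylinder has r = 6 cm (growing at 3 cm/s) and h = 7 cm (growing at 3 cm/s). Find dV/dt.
360π cm³/s

V = πr²h
dV/dt = 2πrh·dr/dt + πr²·dh/dt
= 2π(6)(7)(3) + π(6)²(3)
= 360π cm³/s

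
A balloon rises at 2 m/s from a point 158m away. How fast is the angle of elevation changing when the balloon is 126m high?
0.007738 rad/s

tan(θ) = y/158
sec²(θ) · dθ/dt = (1/158) · dy/dt
dθ/dt = cos²(θ)/158 · 2 = 158/(158² + 126²) · 2
dθ/dt = 0.007738 rad/s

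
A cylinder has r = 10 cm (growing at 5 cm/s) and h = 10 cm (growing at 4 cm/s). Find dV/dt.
1400π cm³/s

V = πr²h
dV/dt = 2πrh·dr/dt + πr²·dh/dt
= 2π(10)(10)(5) + π(10)²(4)
= 1400π cm³/s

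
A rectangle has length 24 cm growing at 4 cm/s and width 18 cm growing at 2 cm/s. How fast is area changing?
120 cm²/s

A = lw
dA/dt = w·dl/dt + l·dw/dt = 18·4 + 24·2 = 120 cm²/s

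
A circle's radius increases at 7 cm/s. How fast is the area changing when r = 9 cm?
126π cm²/s

A = πr²
dA/dt = 2πr · dr/dt = 2π(9)(7) = 126π cm²/s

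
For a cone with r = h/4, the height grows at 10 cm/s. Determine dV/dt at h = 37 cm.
6845π/8 cm³/s

V = (1/3)π(h/4)²h = πh³/48
dV/dt = πh²/16 · 10
At h = 37: dV/dt = 6845π/8 cm³/s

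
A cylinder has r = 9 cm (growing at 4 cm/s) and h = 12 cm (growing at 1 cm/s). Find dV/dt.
945π cm³/s

V = πr²h
dV/dt = 2πrh·dr/dt + πr²·dh/dt
= 2π(9)(12)(4) + π(9)²(1)
= 945π cm³/s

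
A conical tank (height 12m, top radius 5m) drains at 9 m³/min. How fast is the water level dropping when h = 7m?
1296/(1225π) ≈ 0.3368 m/min

r/h = 5/12, so r = (5/12)h
V = (1/3)πr²h = (1/3)π((5/12)h)²h = (25/432)πh³
dV/dh = (25/144)πh²
dh/dt = (dV/dt)/(dV/dh) = -9/((25/144)π·7²) = -1296/(1225π) m/min
The level is dropping at 1296/(1225π) ≈ 0.3368 m/min.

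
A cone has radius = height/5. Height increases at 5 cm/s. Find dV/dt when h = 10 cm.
20π cm³/s

V = (1/3)π(h/5)²h = πh³/75
dV/dt = πh²/25 · 5
At h = 10: dV/dt = 20π cm³/s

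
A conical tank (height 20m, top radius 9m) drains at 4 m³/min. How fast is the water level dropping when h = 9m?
1600/(6561π) ≈ 0.07762 m/min

r/h = 9/20, so r = (9/20)h
V = (1/3)πr²h = (1/3)π((9/20)h)²h = (27/400)πh³
dV/dh = (81/400)πh²
dh/dt = (dV/dt)/(dV/dh) = -4/((81/400)π·9²) = -1600/(6561π) m/min
The level is dropping at 1600/(6561π) ≈ 0.07762 m/min.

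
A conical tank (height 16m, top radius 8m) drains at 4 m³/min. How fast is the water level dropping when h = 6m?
4/(9π) ≈ 0.1415 m/min

r/h = 8/16, so r = (1/2)h
V = (1/3)πr²h = (1/3)π((1/2)h)²h = (1/12)πh³
dV/dh = (1/4)πh²
dh/dt = (dV/dt)/(dV/dh) = -4/((1/4)π·6²) = -4/(9π) m/min
The level is dropping at 4/(9π) ≈ 0.1415 m/min.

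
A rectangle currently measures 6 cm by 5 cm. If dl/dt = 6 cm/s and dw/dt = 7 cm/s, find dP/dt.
26 cm/s

P = 2(l + w)
dP/dt = 2(dl/dt + dw/dt) = 2(6 + 7) = 26 cm/s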